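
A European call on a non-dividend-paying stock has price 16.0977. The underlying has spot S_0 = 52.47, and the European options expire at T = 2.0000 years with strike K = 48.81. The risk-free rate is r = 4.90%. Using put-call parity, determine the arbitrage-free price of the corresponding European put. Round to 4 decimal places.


Put-call parity: C - P = S_0 * exp(-qT) - K * exp(-rT).
S_0 * exp(-qT) = 52.4700 * 1.00000000 = 52.47000000
K * exp(-rT) = 48.8100 * 0.90664890 = 44.25353299
P = C - S*exp(-qT) + K*exp(-rT)
P = 16.0977 - 52.47000000 + 44.25353299 = 7.8812

Answer: Put price = 7.8812


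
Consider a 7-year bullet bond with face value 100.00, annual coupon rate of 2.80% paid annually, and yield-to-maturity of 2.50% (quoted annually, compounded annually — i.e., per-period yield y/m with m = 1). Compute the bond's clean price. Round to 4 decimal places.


Coupon per period c = face * coupon_rate / m = 2.800000
Periods per year m = 1; per-period yield y/m = 0.025000
Number of cashflows N = 7
Cashflows (t years, CF_t, discount factor 1/(1+y/m)^(m*t), PV):
  t = 1.0000: CF_t = 2.800000, DF = 0.975610, PV = 2.731707
  t = 2.0000: CF_t = 2.800000, DF = 0.951814, PV = 2.665080
  t = 3.0000: CF_t = 2.800000, DF = 0.928599, PV = 2.600078
  t = 4.0000: CF_t = 2.800000, DF = 0.905951, PV = 2.536662
  t = 5.0000: CF_t = 2.800000, DF = 0.883854, PV = 2.474792
  t = 6.0000: CF_t = 2.800000, DF = 0.862297, PV = 2.414431
  t = 7.0000: CF_t = 102.800000, DF = 0.841265, PV = 86.482066
Price P = sum_t PV_t = 101.904817

Answer: Price = 101.9048


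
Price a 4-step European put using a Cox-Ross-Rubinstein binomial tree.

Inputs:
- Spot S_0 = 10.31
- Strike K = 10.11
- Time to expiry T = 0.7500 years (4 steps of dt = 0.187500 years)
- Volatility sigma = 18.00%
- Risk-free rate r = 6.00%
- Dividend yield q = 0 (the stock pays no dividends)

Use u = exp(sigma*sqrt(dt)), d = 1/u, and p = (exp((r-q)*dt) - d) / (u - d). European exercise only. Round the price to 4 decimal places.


Answer: Price = V(0,0) = 0.3410

Derivation:
dt = T/N = 0.187500
u = exp(sigma*sqrt(dt)) = 1.081060; d = 1/u = 0.925018
p = (exp((r-q)*dt) - d) / (u - d) = 0.553027
Discount per step: exp(-r*dt) = 0.988813
Stock lattice S(k, i) with i counting down-moves:
  k=0: S(0,0) = 10.3100
  k=1: S(1,0) = 11.1457; S(1,1) = 9.5369
  k=2: S(2,0) = 12.0492; S(2,1) = 10.3100; S(2,2) = 8.8218
  k=3: S(3,0) = 13.0259; S(3,1) = 11.1457; S(3,2) = 9.5369; S(3,3) = 8.1604
  k=4: S(4,0) = 14.0818; S(4,1) = 12.0492; S(4,2) = 10.3100; S(4,3) = 8.8218; S(4,4) = 7.5485
Terminal payoffs V(N, i) = max(K - S_T, 0):
  V(4,0) = 0.000000; V(4,1) = 0.000000; V(4,2) = 0.000000; V(4,3) = 1.288167; V(4,4) = 2.561528
Backward induction: V(k, i) = exp(-r*dt) * [p * V(k+1, i) + (1-p) * V(k+1, i+1)].
  V(3,0) = exp(-r*dt) * [p*0.000000 + (1-p)*0.000000] = 0.000000
  V(3,1) = exp(-r*dt) * [p*0.000000 + (1-p)*0.000000] = 0.000000
  V(3,2) = exp(-r*dt) * [p*0.000000 + (1-p)*1.288167] = 0.569334
  V(3,3) = exp(-r*dt) * [p*1.288167 + (1-p)*2.561528] = 1.836547
  V(2,0) = exp(-r*dt) * [p*0.000000 + (1-p)*0.000000] = 0.000000
  V(2,1) = exp(-r*dt) * [p*0.000000 + (1-p)*0.569334] = 0.251630
  V(2,2) = exp(-r*dt) * [p*0.569334 + (1-p)*1.836547] = 1.123038
  V(1,0) = exp(-r*dt) * [p*0.000000 + (1-p)*0.251630] = 0.111214
  V(1,1) = exp(-r*dt) * [p*0.251630 + (1-p)*1.123038] = 0.633954
  V(0,0) = exp(-r*dt) * [p*0.111214 + (1-p)*0.633954] = 0.341006


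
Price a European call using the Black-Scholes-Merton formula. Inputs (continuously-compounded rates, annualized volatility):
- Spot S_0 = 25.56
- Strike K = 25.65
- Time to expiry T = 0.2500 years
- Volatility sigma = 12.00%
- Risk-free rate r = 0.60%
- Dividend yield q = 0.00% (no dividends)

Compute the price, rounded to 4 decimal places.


d1 = (ln(S/K) + (r - q + 0.5*sigma^2) * T) / (sigma * sqrt(T)) = -0.00358237
d2 = d1 - sigma * sqrt(T) = -0.06358237
exp(-rT) = 0.99850112; exp(-qT) = 1.00000000
C = S_0 * exp(-qT) * N(d1) - K * exp(-rT) * N(d2)
N(d1) = 0.49857084; N(d2) = 0.47465139
C = 25.5600 * 1.00000000 * 0.49857084 - 25.6500 * 0.99850112 * 0.47465139 = 0.5869

Answer: Price = 0.5869


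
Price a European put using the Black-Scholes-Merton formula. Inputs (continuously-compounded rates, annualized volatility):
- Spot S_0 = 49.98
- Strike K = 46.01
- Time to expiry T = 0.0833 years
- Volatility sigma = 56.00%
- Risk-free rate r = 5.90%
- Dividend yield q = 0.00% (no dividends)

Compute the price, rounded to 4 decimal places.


d1 = (ln(S/K) + (r - q + 0.5*sigma^2) * T) / (sigma * sqrt(T)) = 0.62329367
d2 = d1 - sigma * sqrt(T) = 0.46166793
exp(-rT) = 0.99509736; exp(-qT) = 1.00000000
P = K * exp(-rT) * N(-d2) - S_0 * exp(-qT) * N(-d1)
N(-d1) = 0.26654578; N(-d2) = 0.32215974
P = 46.0100 * 0.99509736 * 0.32215974 - 49.9800 * 1.00000000 * 0.26654578 = 1.4279

Answer: Price = 1.4279


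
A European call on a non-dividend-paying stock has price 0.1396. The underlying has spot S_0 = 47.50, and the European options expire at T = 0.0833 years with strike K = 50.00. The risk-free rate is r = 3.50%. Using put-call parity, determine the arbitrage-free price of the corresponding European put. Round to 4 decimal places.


Put-call parity: C - P = S_0 * exp(-qT) - K * exp(-rT).
S_0 * exp(-qT) = 47.5000 * 1.00000000 = 47.50000000
K * exp(-rT) = 50.0000 * 0.99708875 = 49.85443730
P = C - S*exp(-qT) + K*exp(-rT)
P = 0.1396 - 47.50000000 + 49.85443730 = 2.4940

Answer: Put price = 2.4940


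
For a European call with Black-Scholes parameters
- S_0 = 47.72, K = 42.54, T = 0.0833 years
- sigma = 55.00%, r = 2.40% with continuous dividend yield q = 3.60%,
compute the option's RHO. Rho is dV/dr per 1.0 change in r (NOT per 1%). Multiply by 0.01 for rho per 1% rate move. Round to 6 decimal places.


Answer: Rho = 2.611098

Derivation:
d1 = 0.7969362345; d2 = 0.6381966679
phi(d1) = 0.2904010983; exp(-qT) = 0.9970056919; exp(-rT) = 0.9980027971
N(d2) = 0.7383271670
Rho = K*T*exp(-rT)*N(d2) = 42.5400 * 0.0833 * 0.9980027971 * 0.7383271670 = 2.611098


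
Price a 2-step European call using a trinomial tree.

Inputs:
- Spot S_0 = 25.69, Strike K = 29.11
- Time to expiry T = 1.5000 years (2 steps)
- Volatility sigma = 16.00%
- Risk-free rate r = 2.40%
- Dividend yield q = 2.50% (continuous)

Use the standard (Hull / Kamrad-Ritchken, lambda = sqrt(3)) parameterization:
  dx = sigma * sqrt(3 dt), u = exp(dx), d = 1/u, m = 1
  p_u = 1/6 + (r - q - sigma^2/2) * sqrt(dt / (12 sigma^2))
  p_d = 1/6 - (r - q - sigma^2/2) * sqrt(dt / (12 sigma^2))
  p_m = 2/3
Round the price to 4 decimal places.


dt = T/N = 0.750000; dx = sigma*sqrt(3*dt) = 0.240000
u = exp(dx) = 1.271249; d = 1/u = 0.786628
p_u = 0.145104, p_m = 0.666667, p_d = 0.188229
Discount per step: exp(-r*dt) = 0.982161
Stock lattice S(k, j) with j the centered position index:
  k=0: S(0,+0) = 25.6900
  k=1: S(1,-1) = 20.2085; S(1,+0) = 25.6900; S(1,+1) = 32.6584
  k=2: S(2,-2) = 15.8965; S(2,-1) = 20.2085; S(2,+0) = 25.6900; S(2,+1) = 32.6584; S(2,+2) = 41.5170
Terminal payoffs V(N, j) = max(S_T - K, 0):
  V(2,-2) = 0.000000; V(2,-1) = 0.000000; V(2,+0) = 0.000000; V(2,+1) = 3.548391; V(2,+2) = 12.406951
Backward induction: V(k, j) = exp(-r*dt) * [p_u * V(k+1, j+1) + p_m * V(k+1, j) + p_d * V(k+1, j-1)]
  V(1,-1) = exp(-r*dt) * [p_u*0.000000 + p_m*0.000000 + p_d*0.000000] = 0.000000
  V(1,+0) = exp(-r*dt) * [p_u*3.548391 + p_m*0.000000 + p_d*0.000000] = 0.505701
  V(1,+1) = exp(-r*dt) * [p_u*12.406951 + p_m*3.548391 + p_d*0.000000] = 4.091579
  V(0,+0) = exp(-r*dt) * [p_u*4.091579 + p_m*0.505701 + p_d*0.000000] = 0.914234

Answer: Price = V(0,0) = 0.9142


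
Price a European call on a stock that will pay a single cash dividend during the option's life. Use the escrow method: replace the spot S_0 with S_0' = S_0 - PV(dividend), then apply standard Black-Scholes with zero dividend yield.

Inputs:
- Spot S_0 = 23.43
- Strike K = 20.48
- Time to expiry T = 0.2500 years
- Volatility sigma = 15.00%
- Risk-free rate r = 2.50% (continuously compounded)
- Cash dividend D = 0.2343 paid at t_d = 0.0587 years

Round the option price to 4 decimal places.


PV(D) = D * exp(-r * t_d) = 0.2343 * 0.99853358 = 0.23395642
S_0' = S_0 - PV(D) = 23.4300 - 0.23395642 = 23.19604358
d1 = (ln(S_0'/K) + (r + sigma^2/2)*T) / (sigma*sqrt(T)) = 1.78127238
d2 = d1 - sigma*sqrt(T) = 1.70627238
exp(-rT) = 0.99376949
N(d1) = 0.96256602; N(d2) = 0.95602131
C = S_0' * N(d1) - K * exp(-rT) * N(d2) = 23.19604358 * 0.96256602 - 20.4800 * 0.99376949 * 0.95602131 = 2.8704

Answer: Price = 2.8704


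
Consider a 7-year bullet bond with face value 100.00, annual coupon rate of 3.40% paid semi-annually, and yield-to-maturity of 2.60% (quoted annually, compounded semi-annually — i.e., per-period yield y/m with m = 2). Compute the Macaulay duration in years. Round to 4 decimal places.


Coupon per period c = face * coupon_rate / m = 1.700000
Periods per year m = 2; per-period yield y/m = 0.013000
Number of cashflows N = 14
Cashflows (t years, CF_t, discount factor 1/(1+y/m)^(m*t), PV):
  t = 0.5000: CF_t = 1.700000, DF = 0.987167, PV = 1.678184
  t = 1.0000: CF_t = 1.700000, DF = 0.974498, PV = 1.656647
  t = 1.5000: CF_t = 1.700000, DF = 0.961992, PV = 1.635387
  t = 2.0000: CF_t = 1.700000, DF = 0.949647, PV = 1.614400
  t = 2.5000: CF_t = 1.700000, DF = 0.937460, PV = 1.593682
  t = 3.0000: CF_t = 1.700000, DF = 0.925429, PV = 1.573230
  t = 3.5000: CF_t = 1.700000, DF = 0.913553, PV = 1.553041
  t = 4.0000: CF_t = 1.700000, DF = 0.901829, PV = 1.533110
  t = 4.5000: CF_t = 1.700000, DF = 0.890256, PV = 1.513435
  t = 5.0000: CF_t = 1.700000, DF = 0.878831, PV = 1.494013
  t = 5.5000: CF_t = 1.700000, DF = 0.867553, PV = 1.474840
  t = 6.0000: CF_t = 1.700000, DF = 0.856420, PV = 1.455914
  t = 6.5000: CF_t = 1.700000, DF = 0.845429, PV = 1.437230
  t = 7.0000: CF_t = 101.700000, DF = 0.834580, PV = 84.876745
Price P = sum_t PV_t = 105.089858
Macaulay numerator sum_t t * PV_t:
  t * PV_t at t = 0.5000: 0.839092
  t * PV_t at t = 1.0000: 1.656647
  t * PV_t at t = 1.5000: 2.453081
  t * PV_t at t = 2.0000: 3.228800
  t * PV_t at t = 2.5000: 3.984205
  t * PV_t at t = 3.0000: 4.719690
  t * PV_t at t = 3.5000: 5.435642
  t * PV_t at t = 4.0000: 6.132441
  t * PV_t at t = 4.5000: 6.810460
  t * PV_t at t = 5.0000: 7.470067
  t * PV_t at t = 5.5000: 8.111622
  t * PV_t at t = 6.0000: 8.735481
  t * PV_t at t = 6.5000: 9.341992
  t * PV_t at t = 7.0000: 594.137217
Macaulay duration D = (sum_t t * PV_t) / P = 663.056437 / 105.089858 = 6.309424

Answer: Macaulay duration = 6.3094 years


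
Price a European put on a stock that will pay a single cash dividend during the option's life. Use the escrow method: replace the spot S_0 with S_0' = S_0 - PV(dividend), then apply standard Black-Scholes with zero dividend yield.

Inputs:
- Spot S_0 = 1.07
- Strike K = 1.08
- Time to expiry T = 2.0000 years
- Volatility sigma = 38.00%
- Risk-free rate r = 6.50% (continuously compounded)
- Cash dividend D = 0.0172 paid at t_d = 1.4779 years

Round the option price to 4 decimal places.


Answer: Price = 0.1631

Derivation:
PV(D) = D * exp(-r * t_d) = 0.0172 * 0.90840633 = 0.01562459
S_0' = S_0 - PV(D) = 1.0700 - 0.01562459 = 1.05437541
d1 = (ln(S_0'/K) + (r + sigma^2/2)*T) / (sigma*sqrt(T)) = 0.46592294
d2 = d1 - sigma*sqrt(T) = -0.07147822
exp(-rT) = 0.87809543
N(-d1) = 0.32063533; N(-d2) = 0.52849142
P = K * exp(-rT) * N(-d2) - S_0' * N(-d1) = 1.0800 * 0.87809543 * 0.52849142 - 1.05437541 * 0.32063533 = 0.1631


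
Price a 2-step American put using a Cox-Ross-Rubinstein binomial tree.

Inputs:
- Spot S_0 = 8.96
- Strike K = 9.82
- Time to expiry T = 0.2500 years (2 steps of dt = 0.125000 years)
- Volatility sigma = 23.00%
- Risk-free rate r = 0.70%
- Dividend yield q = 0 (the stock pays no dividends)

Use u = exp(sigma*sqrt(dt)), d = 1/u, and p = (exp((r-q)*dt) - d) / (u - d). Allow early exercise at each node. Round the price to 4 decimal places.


Answer: Price = V(0,0) = 1.0169

Derivation:
dt = T/N = 0.125000
u = exp(sigma*sqrt(dt)) = 1.084715; d = 1/u = 0.921901
p = (exp((r-q)*dt) - d) / (u - d) = 0.485058
Discount per step: exp(-r*dt) = 0.999125
Stock lattice S(k, i) with i counting down-moves:
  k=0: S(0,0) = 8.9600
  k=1: S(1,0) = 9.7190; S(1,1) = 8.2602
  k=2: S(2,0) = 10.5424; S(2,1) = 8.9600; S(2,2) = 7.6151
Terminal payoffs V(N, i) = max(K - S_T, 0):
  V(2,0) = 0.000000; V(2,1) = 0.860000; V(2,2) = 2.204881
Backward induction: V(k, i) = exp(-r*dt) * [p * V(k+1, i) + (1-p) * V(k+1, i+1)]; then take max(V_cont, immediate exercise) for American.
  V(1,0) = exp(-r*dt) * [p*0.000000 + (1-p)*0.860000] = 0.442462; exercise = 0.100954; V(1,0) = max -> 0.442462
  V(1,1) = exp(-r*dt) * [p*0.860000 + (1-p)*2.204881] = 1.551177; exercise = 1.559766; V(1,1) = max -> 1.559766
  V(0,0) = exp(-r*dt) * [p*0.442462 + (1-p)*1.559766] = 1.016918; exercise = 0.860000; V(0,0) = max -> 1.016918


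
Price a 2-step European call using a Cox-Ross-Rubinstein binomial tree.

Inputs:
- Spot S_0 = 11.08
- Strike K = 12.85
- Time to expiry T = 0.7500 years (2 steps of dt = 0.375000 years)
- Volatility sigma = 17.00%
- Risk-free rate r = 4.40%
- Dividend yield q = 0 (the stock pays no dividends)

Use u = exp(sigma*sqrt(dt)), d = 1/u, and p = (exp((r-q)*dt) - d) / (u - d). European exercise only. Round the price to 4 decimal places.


dt = T/N = 0.375000
u = exp(sigma*sqrt(dt)) = 1.109715; d = 1/u = 0.901132
p = (exp((r-q)*dt) - d) / (u - d) = 0.553759
Discount per step: exp(-r*dt) = 0.983635
Stock lattice S(k, i) with i counting down-moves:
  k=0: S(0,0) = 11.0800
  k=1: S(1,0) = 12.2956; S(1,1) = 9.9845
  k=2: S(2,0) = 13.6447; S(2,1) = 11.0800; S(2,2) = 8.9974
Terminal payoffs V(N, i) = max(S_T - K, 0):
  V(2,0) = 0.794661; V(2,1) = 0.000000; V(2,2) = 0.000000
Backward induction: V(k, i) = exp(-r*dt) * [p * V(k+1, i) + (1-p) * V(k+1, i+1)].
  V(1,0) = exp(-r*dt) * [p*0.794661 + (1-p)*0.000000] = 0.432850
  V(1,1) = exp(-r*dt) * [p*0.000000 + (1-p)*0.000000] = 0.000000
  V(0,0) = exp(-r*dt) * [p*0.432850 + (1-p)*0.000000] = 0.235772

Answer: Price = V(0,0) = 0.2358


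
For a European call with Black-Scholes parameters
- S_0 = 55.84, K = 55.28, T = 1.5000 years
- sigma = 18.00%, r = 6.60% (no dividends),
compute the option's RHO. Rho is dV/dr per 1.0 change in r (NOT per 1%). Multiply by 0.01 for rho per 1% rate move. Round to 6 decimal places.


d1 = 0.6050206959; d2 = 0.3845666191
phi(d1) = 0.3322181145; exp(-qT) = 1.0000000000; exp(-rT) = 0.9057427080
N(d2) = 0.6497207352
Rho = K*T*exp(-rT)*N(d2) = 55.2800 * 1.5000 * 0.9057427080 * 0.6497207352 = 48.796747

Answer: Rho = 48.796747


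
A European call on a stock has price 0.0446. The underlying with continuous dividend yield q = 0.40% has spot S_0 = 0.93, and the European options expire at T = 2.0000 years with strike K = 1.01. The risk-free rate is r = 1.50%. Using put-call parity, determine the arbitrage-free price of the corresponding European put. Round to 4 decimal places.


Answer: Put price = 0.1022

Derivation:
Put-call parity: C - P = S_0 * exp(-qT) - K * exp(-rT).
S_0 * exp(-qT) = 0.9300 * 0.99203191 = 0.92258968
K * exp(-rT) = 1.0100 * 0.97044553 = 0.98014999
P = C - S*exp(-qT) + K*exp(-rT)
P = 0.0446 - 0.92258968 + 0.98014999 = 0.1022


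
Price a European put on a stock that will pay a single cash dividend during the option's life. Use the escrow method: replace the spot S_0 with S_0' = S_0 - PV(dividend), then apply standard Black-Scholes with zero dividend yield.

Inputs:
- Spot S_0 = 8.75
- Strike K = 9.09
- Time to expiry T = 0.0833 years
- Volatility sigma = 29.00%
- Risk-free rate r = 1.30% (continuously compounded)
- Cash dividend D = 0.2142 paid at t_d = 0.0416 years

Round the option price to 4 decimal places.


Answer: Price = 0.6428

Derivation:
PV(D) = D * exp(-r * t_d) = 0.2142 * 0.99945935 = 0.21408419
S_0' = S_0 - PV(D) = 8.7500 - 0.21408419 = 8.53591581
d1 = (ln(S_0'/K) + (r + sigma^2/2)*T) / (sigma*sqrt(T)) = -0.69662196
d2 = d1 - sigma*sqrt(T) = -0.78032101
exp(-rT) = 0.99891769
N(-d1) = 0.75698030; N(-d2) = 0.78239902
P = K * exp(-rT) * N(-d2) - S_0' * N(-d1) = 9.0900 * 0.99891769 * 0.78239902 - 8.53591581 * 0.75698030 = 0.6428


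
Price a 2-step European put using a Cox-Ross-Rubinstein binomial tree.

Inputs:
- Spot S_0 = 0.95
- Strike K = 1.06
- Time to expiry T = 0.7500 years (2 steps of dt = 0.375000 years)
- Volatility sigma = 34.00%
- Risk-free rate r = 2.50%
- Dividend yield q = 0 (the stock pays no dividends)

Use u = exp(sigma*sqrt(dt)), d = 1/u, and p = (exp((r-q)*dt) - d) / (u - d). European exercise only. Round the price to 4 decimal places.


dt = T/N = 0.375000
u = exp(sigma*sqrt(dt)) = 1.231468; d = 1/u = 0.812039
p = (exp((r-q)*dt) - d) / (u - d) = 0.470593
Discount per step: exp(-r*dt) = 0.990669
Stock lattice S(k, i) with i counting down-moves:
  k=0: S(0,0) = 0.9500
  k=1: S(1,0) = 1.1699; S(1,1) = 0.7714
  k=2: S(2,0) = 1.4407; S(2,1) = 0.9500; S(2,2) = 0.6264
Terminal payoffs V(N, i) = max(K - S_T, 0):
  V(2,0) = 0.000000; V(2,1) = 0.110000; V(2,2) = 0.433563
Backward induction: V(k, i) = exp(-r*dt) * [p * V(k+1, i) + (1-p) * V(k+1, i+1)].
  V(1,0) = exp(-r*dt) * [p*0.000000 + (1-p)*0.110000] = 0.057691
  V(1,1) = exp(-r*dt) * [p*0.110000 + (1-p)*0.433563] = 0.278672
  V(0,0) = exp(-r*dt) * [p*0.057691 + (1-p)*0.278672] = 0.173050

Answer: Price = V(0,0) = 0.1731


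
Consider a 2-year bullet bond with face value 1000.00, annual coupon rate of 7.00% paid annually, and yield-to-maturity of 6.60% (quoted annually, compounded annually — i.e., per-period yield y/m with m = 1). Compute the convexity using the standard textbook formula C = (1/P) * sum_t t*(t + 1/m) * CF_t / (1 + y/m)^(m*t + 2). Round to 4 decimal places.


Coupon per period c = face * coupon_rate / m = 70.000000
Periods per year m = 1; per-period yield y/m = 0.066000
Number of cashflows N = 2
Cashflows (t years, CF_t, discount factor 1/(1+y/m)^(m*t), PV):
  t = 1.0000: CF_t = 70.000000, DF = 0.938086, PV = 65.666041
  t = 2.0000: CF_t = 1070.000000, DF = 0.880006, PV = 941.606328
Price P = sum_t PV_t = 1007.272369
Convexity numerator sum_t t*(t + 1/m) * CF_t / (1+y/m)^(m*t + 2):
  t = 1.0000: term = 115.573009
  t = 2.0000: term = 4971.714820
Convexity = (1/P) * sum = 5087.287829 / 1007.272369 = 5.050558

Answer: Convexity = 5.0506


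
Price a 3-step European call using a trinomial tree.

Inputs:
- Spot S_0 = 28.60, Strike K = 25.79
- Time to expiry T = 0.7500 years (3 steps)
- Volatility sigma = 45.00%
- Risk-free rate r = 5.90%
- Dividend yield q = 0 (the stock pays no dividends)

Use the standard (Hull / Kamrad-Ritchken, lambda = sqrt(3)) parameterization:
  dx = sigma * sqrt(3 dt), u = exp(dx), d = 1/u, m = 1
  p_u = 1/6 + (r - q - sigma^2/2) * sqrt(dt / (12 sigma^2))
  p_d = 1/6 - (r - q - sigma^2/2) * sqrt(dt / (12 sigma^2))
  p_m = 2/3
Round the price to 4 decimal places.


Answer: Price = V(0,0) = 6.3714

Derivation:
dt = T/N = 0.250000; dx = sigma*sqrt(3*dt) = 0.389711
u = exp(dx) = 1.476555; d = 1/u = 0.677252
p_u = 0.153115, p_m = 0.666667, p_d = 0.180218
Discount per step: exp(-r*dt) = 0.985358
Stock lattice S(k, j) with j the centered position index:
  k=0: S(0,+0) = 28.6000
  k=1: S(1,-1) = 19.3694; S(1,+0) = 28.6000; S(1,+1) = 42.2295
  k=2: S(2,-2) = 13.1180; S(2,-1) = 19.3694; S(2,+0) = 28.6000; S(2,+1) = 42.2295; S(2,+2) = 62.3541
  k=3: S(3,-3) = 8.8842; S(3,-2) = 13.1180; S(3,-1) = 19.3694; S(3,+0) = 28.6000; S(3,+1) = 42.2295; S(3,+2) = 62.3541; S(3,+3) = 92.0693
Terminal payoffs V(N, j) = max(S_T - K, 0):
  V(3,-3) = 0.000000; V(3,-2) = 0.000000; V(3,-1) = 0.000000; V(3,+0) = 2.810000; V(3,+1) = 16.439463; V(3,+2) = 36.564110; V(3,+3) = 66.279250
Backward induction: V(k, j) = exp(-r*dt) * [p_u * V(k+1, j+1) + p_m * V(k+1, j) + p_d * V(k+1, j-1)]
  V(2,-2) = exp(-r*dt) * [p_u*0.000000 + p_m*0.000000 + p_d*0.000000] = 0.000000
  V(2,-1) = exp(-r*dt) * [p_u*2.810000 + p_m*0.000000 + p_d*0.000000] = 0.423953
  V(2,+0) = exp(-r*dt) * [p_u*16.439463 + p_m*2.810000 + p_d*0.000000] = 4.326177
  V(2,+1) = exp(-r*dt) * [p_u*36.564110 + p_m*16.439463 + p_d*2.810000] = 16.814713
  V(2,+2) = exp(-r*dt) * [p_u*66.279250 + p_m*36.564110 + p_d*16.439463] = 36.938235
  V(1,-1) = exp(-r*dt) * [p_u*4.326177 + p_m*0.423953 + p_d*0.000000] = 0.931201
  V(1,+0) = exp(-r*dt) * [p_u*16.814713 + p_m*4.326177 + p_d*0.423953] = 5.454063
  V(1,+1) = exp(-r*dt) * [p_u*36.938235 + p_m*16.814713 + p_d*4.326177] = 17.386904
  V(0,+0) = exp(-r*dt) * [p_u*17.386904 + p_m*5.454063 + p_d*0.931201] = 6.371383


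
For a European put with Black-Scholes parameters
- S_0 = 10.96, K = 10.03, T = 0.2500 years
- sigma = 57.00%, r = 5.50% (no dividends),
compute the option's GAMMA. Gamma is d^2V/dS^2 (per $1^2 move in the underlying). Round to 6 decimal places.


Answer: Gamma = 0.112606

Derivation:
d1 = 0.5018743142; d2 = 0.2168743142
phi(d1) = 0.3517349230; exp(-qT) = 1.0000000000; exp(-rT) = 0.9863440995
Gamma = exp(-qT) * phi(d1) / (S * sigma * sqrt(T)) = 1.0000000000 * 0.3517349230 / (10.9600 * 0.5700 * 0.5000000000) = 0.112606


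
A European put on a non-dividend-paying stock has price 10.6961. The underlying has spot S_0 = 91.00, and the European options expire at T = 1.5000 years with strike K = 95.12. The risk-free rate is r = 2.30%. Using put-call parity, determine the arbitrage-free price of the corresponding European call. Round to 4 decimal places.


Put-call parity: C - P = S_0 * exp(-qT) - K * exp(-rT).
S_0 * exp(-qT) = 91.0000 * 1.00000000 = 91.00000000
K * exp(-rT) = 95.1200 * 0.96608834 = 91.89432287
C = P + S*exp(-qT) - K*exp(-rT)
C = 10.6961 + 91.00000000 - 91.89432287 = 9.8018

Answer: Call price = 9.8018


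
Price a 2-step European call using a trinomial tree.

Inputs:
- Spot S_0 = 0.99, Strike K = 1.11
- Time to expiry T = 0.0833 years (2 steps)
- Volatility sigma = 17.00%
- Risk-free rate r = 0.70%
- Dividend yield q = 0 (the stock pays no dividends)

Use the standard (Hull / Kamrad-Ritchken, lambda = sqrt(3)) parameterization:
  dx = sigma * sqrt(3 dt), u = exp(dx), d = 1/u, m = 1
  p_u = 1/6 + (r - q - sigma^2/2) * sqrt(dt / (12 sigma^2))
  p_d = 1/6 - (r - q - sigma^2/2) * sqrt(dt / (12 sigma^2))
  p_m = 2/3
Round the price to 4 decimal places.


Answer: Price = V(0,0) = 0.0002

Derivation:
dt = T/N = 0.041650; dx = sigma*sqrt(3*dt) = 0.060092
u = exp(dx) = 1.061934; d = 1/u = 0.941678
p_u = 0.164085, p_m = 0.666667, p_d = 0.169248
Discount per step: exp(-r*dt) = 0.999708
Stock lattice S(k, j) with j the centered position index:
  k=0: S(0,+0) = 0.9900
  k=1: S(1,-1) = 0.9323; S(1,+0) = 0.9900; S(1,+1) = 1.0513
  k=2: S(2,-2) = 0.8779; S(2,-1) = 0.9323; S(2,+0) = 0.9900; S(2,+1) = 1.0513; S(2,+2) = 1.1164
Terminal payoffs V(N, j) = max(S_T - K, 0):
  V(2,-2) = 0.000000; V(2,-1) = 0.000000; V(2,+0) = 0.000000; V(2,+1) = 0.000000; V(2,+2) = 0.006427
Backward induction: V(k, j) = exp(-r*dt) * [p_u * V(k+1, j+1) + p_m * V(k+1, j) + p_d * V(k+1, j-1)]
  V(1,-1) = exp(-r*dt) * [p_u*0.000000 + p_m*0.000000 + p_d*0.000000] = 0.000000
  V(1,+0) = exp(-r*dt) * [p_u*0.000000 + p_m*0.000000 + p_d*0.000000] = 0.000000
  V(1,+1) = exp(-r*dt) * [p_u*0.006427 + p_m*0.000000 + p_d*0.000000] = 0.001054
  V(0,+0) = exp(-r*dt) * [p_u*0.001054 + p_m*0.000000 + p_d*0.000000] = 0.000173


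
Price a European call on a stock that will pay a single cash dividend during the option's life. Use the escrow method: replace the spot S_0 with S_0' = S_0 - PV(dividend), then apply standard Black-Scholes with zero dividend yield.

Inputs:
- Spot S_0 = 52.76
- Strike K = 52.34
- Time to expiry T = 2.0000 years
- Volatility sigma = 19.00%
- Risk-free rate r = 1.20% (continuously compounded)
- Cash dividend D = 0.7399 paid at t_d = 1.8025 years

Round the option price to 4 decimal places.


PV(D) = D * exp(-r * t_d) = 0.7399 * 0.97860225 = 0.72406781
S_0' = S_0 - PV(D) = 52.7600 - 0.72406781 = 52.03593219
d1 = (ln(S_0'/K) + (r + sigma^2/2)*T) / (sigma*sqrt(T)) = 0.20198537
d2 = d1 - sigma*sqrt(T) = -0.06671520
exp(-rT) = 0.97628571
N(d1) = 0.58003592; N(d2) = 0.47340422
C = S_0' * N(d1) - K * exp(-rT) * N(d2) = 52.03593219 * 0.58003592 - 52.3400 * 0.97628571 * 0.47340422 = 5.9923

Answer: Price = 5.9923


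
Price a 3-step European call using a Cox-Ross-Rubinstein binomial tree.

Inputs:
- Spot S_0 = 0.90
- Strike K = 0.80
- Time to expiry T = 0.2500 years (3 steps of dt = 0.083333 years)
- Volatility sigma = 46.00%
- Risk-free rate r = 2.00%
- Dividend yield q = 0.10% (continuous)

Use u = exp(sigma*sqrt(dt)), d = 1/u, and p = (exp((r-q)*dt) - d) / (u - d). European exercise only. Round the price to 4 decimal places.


dt = T/N = 0.083333
u = exp(sigma*sqrt(dt)) = 1.142011; d = 1/u = 0.875648
p = (exp((r-q)*dt) - d) / (u - d) = 0.472800
Discount per step: exp(-r*dt) = 0.998335
Stock lattice S(k, i) with i counting down-moves:
  k=0: S(0,0) = 0.9000
  k=1: S(1,0) = 1.0278; S(1,1) = 0.7881
  k=2: S(2,0) = 1.1738; S(2,1) = 0.9000; S(2,2) = 0.6901
  k=3: S(3,0) = 1.3405; S(3,1) = 1.0278; S(3,2) = 0.7881; S(3,3) = 0.6043
Terminal payoffs V(N, i) = max(S_T - K, 0):
  V(3,0) = 0.540458; V(3,1) = 0.227810; V(3,2) = 0.000000; V(3,3) = 0.000000
Backward induction: V(k, i) = exp(-r*dt) * [p * V(k+1, i) + (1-p) * V(k+1, i+1)].
  V(2,0) = exp(-r*dt) * [p*0.540458 + (1-p)*0.227810] = 0.375004
  V(2,1) = exp(-r*dt) * [p*0.227810 + (1-p)*0.000000] = 0.107529
  V(2,2) = exp(-r*dt) * [p*0.000000 + (1-p)*0.000000] = 0.000000
  V(1,0) = exp(-r*dt) * [p*0.375004 + (1-p)*0.107529] = 0.233602
  V(1,1) = exp(-r*dt) * [p*0.107529 + (1-p)*0.000000] = 0.050755
  V(0,0) = exp(-r*dt) * [p*0.233602 + (1-p)*0.050755] = 0.136976

Answer: Price = V(0,0) = 0.1370


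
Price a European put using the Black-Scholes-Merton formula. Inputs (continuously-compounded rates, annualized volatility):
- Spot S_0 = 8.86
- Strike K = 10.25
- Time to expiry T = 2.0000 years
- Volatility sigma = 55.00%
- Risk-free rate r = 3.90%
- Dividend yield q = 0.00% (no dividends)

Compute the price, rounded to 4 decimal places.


d1 = (ln(S/K) + (r - q + 0.5*sigma^2) * T) / (sigma * sqrt(T)) = 0.30183053
d2 = d1 - sigma * sqrt(T) = -0.47598693
exp(-rT) = 0.92496443; exp(-qT) = 1.00000000
P = K * exp(-rT) * N(-d2) - S_0 * exp(-qT) * N(-d1)
N(-d1) = 0.38139063; N(-d2) = 0.68295815
P = 10.2500 * 0.92496443 * 0.68295815 - 8.8600 * 1.00000000 * 0.38139063 = 3.0959

Answer: Price = 3.0959


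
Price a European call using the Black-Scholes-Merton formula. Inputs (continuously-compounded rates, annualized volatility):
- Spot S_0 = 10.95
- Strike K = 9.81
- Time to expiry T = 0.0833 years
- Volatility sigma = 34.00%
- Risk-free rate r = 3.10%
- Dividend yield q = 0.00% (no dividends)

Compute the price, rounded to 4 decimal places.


Answer: Price = 1.2288

Derivation:
d1 = (ln(S/K) + (r - q + 0.5*sigma^2) * T) / (sigma * sqrt(T)) = 1.19570290
d2 = d1 - sigma * sqrt(T) = 1.09757299
exp(-rT) = 0.99742103; exp(-qT) = 1.00000000
C = S_0 * exp(-qT) * N(d1) - K * exp(-rT) * N(d2)
N(d1) = 0.88409374; N(d2) = 0.86380450
C = 10.9500 * 1.00000000 * 0.88409374 - 9.8100 * 0.99742103 * 0.86380450 = 1.2288


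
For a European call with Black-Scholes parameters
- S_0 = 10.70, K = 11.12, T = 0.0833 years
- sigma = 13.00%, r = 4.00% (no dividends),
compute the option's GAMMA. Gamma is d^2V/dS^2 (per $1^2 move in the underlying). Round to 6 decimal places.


d1 = -0.9185880177; d2 = -0.9561082789
phi(d1) = 0.2616256781; exp(-qT) = 1.0000000000; exp(-rT) = 0.9966735450
Gamma = exp(-qT) * phi(d1) / (S * sigma * sqrt(T)) = 1.0000000000 * 0.2616256781 / (10.7000 * 0.1300 * 0.2886173938) = 0.651675

Answer: Gamma = 0.651675


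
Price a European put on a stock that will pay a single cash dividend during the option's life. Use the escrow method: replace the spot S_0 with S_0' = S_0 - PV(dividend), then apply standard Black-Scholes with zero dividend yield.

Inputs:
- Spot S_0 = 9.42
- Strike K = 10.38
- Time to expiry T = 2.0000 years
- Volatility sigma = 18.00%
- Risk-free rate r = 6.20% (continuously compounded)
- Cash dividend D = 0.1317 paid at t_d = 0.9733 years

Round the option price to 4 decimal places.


Answer: Price = 0.8732

Derivation:
PV(D) = D * exp(-r * t_d) = 0.1317 * 0.94144006 = 0.12398766
S_0' = S_0 - PV(D) = 9.4200 - 0.12398766 = 9.29601234
d1 = (ln(S_0'/K) + (r + sigma^2/2)*T) / (sigma*sqrt(T)) = 0.18111617
d2 = d1 - sigma*sqrt(T) = -0.07344227
exp(-rT) = 0.88337984
N(-d1) = 0.42813820; N(-d2) = 0.52927291
P = K * exp(-rT) * N(-d2) - S_0' * N(-d1) = 10.3800 * 0.88337984 * 0.52927291 - 9.29601234 * 0.42813820 = 0.8732


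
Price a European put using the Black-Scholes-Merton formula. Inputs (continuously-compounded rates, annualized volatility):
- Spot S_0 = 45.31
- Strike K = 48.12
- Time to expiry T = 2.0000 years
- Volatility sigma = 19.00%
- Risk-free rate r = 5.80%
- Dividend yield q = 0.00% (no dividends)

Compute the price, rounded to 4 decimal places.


Answer: Price = 3.5815

Derivation:
d1 = (ln(S/K) + (r - q + 0.5*sigma^2) * T) / (sigma * sqrt(T)) = 0.34212754
d2 = d1 - sigma * sqrt(T) = 0.07342696
exp(-rT) = 0.89047522; exp(-qT) = 1.00000000
P = K * exp(-rT) * N(-d2) - S_0 * exp(-qT) * N(-d1)
N(-d1) = 0.36612746; N(-d2) = 0.47073318
P = 48.1200 * 0.89047522 * 0.47073318 - 45.3100 * 1.00000000 * 0.36612746 = 3.5815


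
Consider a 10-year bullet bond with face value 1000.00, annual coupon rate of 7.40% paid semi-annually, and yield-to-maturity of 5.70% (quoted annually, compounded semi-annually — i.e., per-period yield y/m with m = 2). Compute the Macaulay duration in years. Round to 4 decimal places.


Coupon per period c = face * coupon_rate / m = 37.000000
Periods per year m = 2; per-period yield y/m = 0.028500
Number of cashflows N = 20
Cashflows (t years, CF_t, discount factor 1/(1+y/m)^(m*t), PV):
  t = 0.5000: CF_t = 37.000000, DF = 0.972290, PV = 35.974720
  t = 1.0000: CF_t = 37.000000, DF = 0.945347, PV = 34.977852
  t = 1.5000: CF_t = 37.000000, DF = 0.919152, PV = 34.008606
  t = 2.0000: CF_t = 37.000000, DF = 0.893682, PV = 33.066219
  t = 2.5000: CF_t = 37.000000, DF = 0.868917, PV = 32.149946
  t = 3.0000: CF_t = 37.000000, DF = 0.844840, PV = 31.259062
  t = 3.5000: CF_t = 37.000000, DF = 0.821429, PV = 30.392866
  t = 4.0000: CF_t = 37.000000, DF = 0.798667, PV = 29.550672
  t = 4.5000: CF_t = 37.000000, DF = 0.776536, PV = 28.731815
  t = 5.0000: CF_t = 37.000000, DF = 0.755018, PV = 27.935649
  t = 5.5000: CF_t = 37.000000, DF = 0.734096, PV = 27.161545
  t = 6.0000: CF_t = 37.000000, DF = 0.713754, PV = 26.408891
  t = 6.5000: CF_t = 37.000000, DF = 0.693976, PV = 25.677094
  t = 7.0000: CF_t = 37.000000, DF = 0.674745, PV = 24.965575
  t = 7.5000: CF_t = 37.000000, DF = 0.656048, PV = 24.273773
  t = 8.0000: CF_t = 37.000000, DF = 0.637869, PV = 23.601140
  t = 8.5000: CF_t = 37.000000, DF = 0.620193, PV = 22.947147
  t = 9.0000: CF_t = 37.000000, DF = 0.603007, PV = 22.311275
  t = 9.5000: CF_t = 37.000000, DF = 0.586298, PV = 21.693024
  t = 10.0000: CF_t = 1037.000000, DF = 0.570051, PV = 591.143387
Price P = sum_t PV_t = 1128.230260
Macaulay numerator sum_t t * PV_t:
  t * PV_t at t = 0.5000: 17.987360
  t * PV_t at t = 1.0000: 34.977852
  t * PV_t at t = 1.5000: 51.012910
  t * PV_t at t = 2.0000: 66.132438
  t * PV_t at t = 2.5000: 80.374864
  t * PV_t at t = 3.0000: 93.777187
  t * PV_t at t = 3.5000: 106.375030
  t * PV_t at t = 4.0000: 118.202686
  t * PV_t at t = 4.5000: 129.293167
  t * PV_t at t = 5.0000: 139.678244
  t * PV_t at t = 5.5000: 149.388497
  t * PV_t at t = 6.0000: 158.453349
  t * PV_t at t = 6.5000: 166.901113
  t * PV_t at t = 7.0000: 174.759028
  t * PV_t at t = 7.5000: 182.053296
  t * PV_t at t = 8.0000: 188.809123
  t * PV_t at t = 8.5000: 195.050747
  t * PV_t at t = 9.0000: 200.801478
  t * PV_t at t = 9.5000: 206.083729
  t * PV_t at t = 10.0000: 5911.433873
Macaulay duration D = (sum_t t * PV_t) / P = 8371.545971 / 1128.230260 = 7.420069

Answer: Macaulay duration = 7.4201 years


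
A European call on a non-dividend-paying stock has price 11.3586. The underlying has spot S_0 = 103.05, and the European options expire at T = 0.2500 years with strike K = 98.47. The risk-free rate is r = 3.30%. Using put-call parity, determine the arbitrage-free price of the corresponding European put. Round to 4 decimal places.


Answer: Put price = 5.9696

Derivation:
Put-call parity: C - P = S_0 * exp(-qT) - K * exp(-rT).
S_0 * exp(-qT) = 103.0500 * 1.00000000 = 103.05000000
K * exp(-rT) = 98.4700 * 0.99178394 = 97.66096436
P = C - S*exp(-qT) + K*exp(-rT)
P = 11.3586 - 103.05000000 + 97.66096436 = 5.9696


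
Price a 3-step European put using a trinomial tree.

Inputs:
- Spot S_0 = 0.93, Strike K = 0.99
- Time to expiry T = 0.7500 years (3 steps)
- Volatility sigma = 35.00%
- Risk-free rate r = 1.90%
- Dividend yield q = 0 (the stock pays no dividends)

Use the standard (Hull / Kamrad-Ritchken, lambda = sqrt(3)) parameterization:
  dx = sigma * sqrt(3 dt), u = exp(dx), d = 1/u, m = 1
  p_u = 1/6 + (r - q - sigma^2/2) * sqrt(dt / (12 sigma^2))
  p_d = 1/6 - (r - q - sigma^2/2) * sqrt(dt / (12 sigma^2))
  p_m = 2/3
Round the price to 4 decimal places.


Answer: Price = V(0,0) = 0.1380

Derivation:
dt = T/N = 0.250000; dx = sigma*sqrt(3*dt) = 0.303109
u = exp(dx) = 1.354062; d = 1/u = 0.738519
p_u = 0.149243, p_m = 0.666667, p_d = 0.184090
Discount per step: exp(-r*dt) = 0.995261
Stock lattice S(k, j) with j the centered position index:
  k=0: S(0,+0) = 0.9300
  k=1: S(1,-1) = 0.6868; S(1,+0) = 0.9300; S(1,+1) = 1.2593
  k=2: S(2,-2) = 0.5072; S(2,-1) = 0.6868; S(2,+0) = 0.9300; S(2,+1) = 1.2593; S(2,+2) = 1.7051
  k=3: S(3,-3) = 0.3746; S(3,-2) = 0.5072; S(3,-1) = 0.6868; S(3,+0) = 0.9300; S(3,+1) = 1.2593; S(3,+2) = 1.7051; S(3,+3) = 2.3089
Terminal payoffs V(N, j) = max(K - S_T, 0):
  V(3,-3) = 0.615400; V(3,-2) = 0.482769; V(3,-1) = 0.303178; V(3,+0) = 0.060000; V(3,+1) = 0.000000; V(3,+2) = 0.000000; V(3,+3) = 0.000000
Backward induction: V(k, j) = exp(-r*dt) * [p_u * V(k+1, j+1) + p_m * V(k+1, j) + p_d * V(k+1, j-1)]
  V(2,-2) = exp(-r*dt) * [p_u*0.303178 + p_m*0.482769 + p_d*0.615400] = 0.478106
  V(2,-1) = exp(-r*dt) * [p_u*0.060000 + p_m*0.303178 + p_d*0.482769] = 0.298525
  V(2,+0) = exp(-r*dt) * [p_u*0.000000 + p_m*0.060000 + p_d*0.303178] = 0.095358
  V(2,+1) = exp(-r*dt) * [p_u*0.000000 + p_m*0.000000 + p_d*0.060000] = 0.010993
  V(2,+2) = exp(-r*dt) * [p_u*0.000000 + p_m*0.000000 + p_d*0.000000] = 0.000000
  V(1,-1) = exp(-r*dt) * [p_u*0.095358 + p_m*0.298525 + p_d*0.478106] = 0.299835
  V(1,+0) = exp(-r*dt) * [p_u*0.010993 + p_m*0.095358 + p_d*0.298525] = 0.119599
  V(1,+1) = exp(-r*dt) * [p_u*0.000000 + p_m*0.010993 + p_d*0.095358] = 0.024765
  V(0,+0) = exp(-r*dt) * [p_u*0.024765 + p_m*0.119599 + p_d*0.299835] = 0.137968


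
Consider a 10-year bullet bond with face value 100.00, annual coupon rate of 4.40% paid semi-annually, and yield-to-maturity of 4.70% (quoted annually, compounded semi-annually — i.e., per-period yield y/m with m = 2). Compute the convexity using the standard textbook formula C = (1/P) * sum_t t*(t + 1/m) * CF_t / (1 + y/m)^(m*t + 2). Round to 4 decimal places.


Coupon per period c = face * coupon_rate / m = 2.200000
Periods per year m = 2; per-period yield y/m = 0.023500
Number of cashflows N = 20
Cashflows (t years, CF_t, discount factor 1/(1+y/m)^(m*t), PV):
  t = 0.5000: CF_t = 2.200000, DF = 0.977040, PV = 2.149487
  t = 1.0000: CF_t = 2.200000, DF = 0.954606, PV = 2.100134
  t = 1.5000: CF_t = 2.200000, DF = 0.932688, PV = 2.051914
  t = 2.0000: CF_t = 2.200000, DF = 0.911273, PV = 2.004801
  t = 2.5000: CF_t = 2.200000, DF = 0.890350, PV = 1.958770
  t = 3.0000: CF_t = 2.200000, DF = 0.869907, PV = 1.913796
  t = 3.5000: CF_t = 2.200000, DF = 0.849934, PV = 1.869854
  t = 4.0000: CF_t = 2.200000, DF = 0.830419, PV = 1.826922
  t = 4.5000: CF_t = 2.200000, DF = 0.811352, PV = 1.784975
  t = 5.0000: CF_t = 2.200000, DF = 0.792723, PV = 1.743991
  t = 5.5000: CF_t = 2.200000, DF = 0.774522, PV = 1.703948
  t = 6.0000: CF_t = 2.200000, DF = 0.756739, PV = 1.664825
  t = 6.5000: CF_t = 2.200000, DF = 0.739363, PV = 1.626600
  t = 7.0000: CF_t = 2.200000, DF = 0.722387, PV = 1.589252
  t = 7.5000: CF_t = 2.200000, DF = 0.705801, PV = 1.552762
  t = 8.0000: CF_t = 2.200000, DF = 0.689596, PV = 1.517110
  t = 8.5000: CF_t = 2.200000, DF = 0.673762, PV = 1.482277
  t = 9.0000: CF_t = 2.200000, DF = 0.658292, PV = 1.448243
  t = 9.5000: CF_t = 2.200000, DF = 0.643178, PV = 1.414991
  t = 10.0000: CF_t = 102.200000, DF = 0.628410, PV = 64.223498
Price P = sum_t PV_t = 97.628149
Convexity numerator sum_t t*(t + 1/m) * CF_t / (1+y/m)^(m*t + 2):
  t = 0.5000: term = 1.025957
  t = 1.0000: term = 3.007202
  t = 1.5000: term = 5.876310
  t = 2.0000: term = 9.568979
  t = 2.5000: term = 14.023907
  t = 3.0000: term = 19.182677
  t = 3.5000: term = 24.989645
  t = 4.0000: term = 31.391836
  t = 4.5000: term = 38.338832
  t = 5.0000: term = 45.782680
  t = 5.5000: term = 53.677788
  t = 6.0000: term = 61.980836
  t = 6.5000: term = 70.650684
  t = 7.0000: term = 79.648286
  t = 7.5000: term = 88.936602
  t = 8.0000: term = 98.480523
  t = 8.5000: term = 108.246789
  t = 9.0000: term = 118.203914
  t = 9.5000: term = 128.322112
  t = 10.0000: term = 6437.356499
Convexity = (1/P) * sum = 7438.692057 / 97.628149 = 76.194132

Answer: Convexity = 76.1941


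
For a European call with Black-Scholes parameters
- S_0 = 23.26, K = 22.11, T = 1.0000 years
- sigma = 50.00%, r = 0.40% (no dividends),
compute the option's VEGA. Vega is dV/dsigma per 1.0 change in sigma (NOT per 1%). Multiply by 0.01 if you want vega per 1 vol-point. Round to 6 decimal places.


Answer: Vega = 8.699006

Derivation:
d1 = 0.3594103044; d2 = -0.1405896956
phi(d1) = 0.3739899264; exp(-qT) = 1.0000000000; exp(-rT) = 0.9960079893
Vega = S * exp(-qT) * phi(d1) * sqrt(T) = 23.2600 * 1.0000000000 * 0.3739899264 * 1.0000000000 = 8.699006


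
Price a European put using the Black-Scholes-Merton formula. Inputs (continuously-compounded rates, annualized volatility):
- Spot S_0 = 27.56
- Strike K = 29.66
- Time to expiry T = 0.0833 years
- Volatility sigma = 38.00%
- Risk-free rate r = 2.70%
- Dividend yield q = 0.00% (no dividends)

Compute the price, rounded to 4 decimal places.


d1 = (ln(S/K) + (r - q + 0.5*sigma^2) * T) / (sigma * sqrt(T)) = -0.59421712
d2 = d1 - sigma * sqrt(T) = -0.70389173
exp(-rT) = 0.99775343; exp(-qT) = 1.00000000
P = K * exp(-rT) * N(-d2) - S_0 * exp(-qT) * N(-d1)
N(-d1) = 0.72381655; N(-d2) = 0.75924990
P = 29.6600 * 0.99775343 * 0.75924990 - 27.5600 * 1.00000000 * 0.72381655 = 2.5204

Answer: Price = 2.5204


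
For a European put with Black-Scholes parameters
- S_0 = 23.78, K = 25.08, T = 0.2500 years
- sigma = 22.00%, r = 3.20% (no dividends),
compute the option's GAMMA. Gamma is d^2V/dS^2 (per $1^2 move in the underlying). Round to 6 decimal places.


d1 = -0.3561438591; d2 = -0.4661438591
phi(d1) = 0.3744272487; exp(-qT) = 1.0000000000; exp(-rT) = 0.9920319148
Gamma = exp(-qT) * phi(d1) / (S * sigma * sqrt(T)) = 1.0000000000 * 0.3744272487 / (23.7800 * 0.2200 * 0.5000000000) = 0.143141

Answer: Gamma = 0.143141


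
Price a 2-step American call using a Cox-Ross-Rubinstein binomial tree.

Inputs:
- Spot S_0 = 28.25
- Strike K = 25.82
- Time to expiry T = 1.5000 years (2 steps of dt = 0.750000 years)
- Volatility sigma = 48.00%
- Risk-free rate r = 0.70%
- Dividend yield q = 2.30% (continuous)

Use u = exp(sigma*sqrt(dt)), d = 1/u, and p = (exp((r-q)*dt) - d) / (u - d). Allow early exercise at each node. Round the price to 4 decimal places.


Answer: Price = V(0,0) = 7.0521

Derivation:
dt = T/N = 0.750000
u = exp(sigma*sqrt(dt)) = 1.515419; d = 1/u = 0.659883
p = (exp((r-q)*dt) - d) / (u - d) = 0.383606
Discount per step: exp(-r*dt) = 0.994764
Stock lattice S(k, i) with i counting down-moves:
  k=0: S(0,0) = 28.2500
  k=1: S(1,0) = 42.8106; S(1,1) = 18.6417
  k=2: S(2,0) = 64.8760; S(2,1) = 28.2500; S(2,2) = 12.3014
Terminal payoffs V(N, i) = max(S_T - K, 0):
  V(2,0) = 39.056006; V(2,1) = 2.430000; V(2,2) = 0.000000
Backward induction: V(k, i) = exp(-r*dt) * [p * V(k+1, i) + (1-p) * V(k+1, i+1)]; then take max(V_cont, immediate exercise) for American.
  V(1,0) = exp(-r*dt) * [p*39.056006 + (1-p)*2.430000] = 16.393646; exercise = 16.990596; V(1,0) = max -> 16.990596
  V(1,1) = exp(-r*dt) * [p*2.430000 + (1-p)*0.000000] = 0.927280; exercise = 0.000000; V(1,1) = max -> 0.927280
  V(0,0) = exp(-r*dt) * [p*16.990596 + (1-p)*0.927280] = 7.052137; exercise = 2.430000; V(0,0) = max -> 7.052137


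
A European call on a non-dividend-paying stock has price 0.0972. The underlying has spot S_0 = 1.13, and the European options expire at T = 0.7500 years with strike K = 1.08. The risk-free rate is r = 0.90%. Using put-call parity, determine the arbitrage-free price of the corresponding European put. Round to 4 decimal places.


Put-call parity: C - P = S_0 * exp(-qT) - K * exp(-rT).
S_0 * exp(-qT) = 1.1300 * 1.00000000 = 1.13000000
K * exp(-rT) = 1.0800 * 0.99327273 = 1.07273455
P = C - S*exp(-qT) + K*exp(-rT)
P = 0.0972 - 1.13000000 + 1.07273455 = 0.0399

Answer: Put price = 0.0399
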